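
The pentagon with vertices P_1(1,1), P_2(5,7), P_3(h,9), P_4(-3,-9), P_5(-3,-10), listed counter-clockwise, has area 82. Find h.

-5

The doubled signed area Σ (x_i y_{i+1} − x_{i+1} y_i) is linear in h.
With h=0 it equals 84; the coefficient of h is -16 (from the two edges through P_3).
So -16·h + 84 = 2·82 = 164 ⇒ h = -5.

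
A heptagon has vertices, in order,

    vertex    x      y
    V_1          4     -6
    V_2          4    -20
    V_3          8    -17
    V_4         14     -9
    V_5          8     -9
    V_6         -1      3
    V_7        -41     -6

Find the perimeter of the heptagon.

|V_1V_2| = √((0)² + (-14)²) = √196 = 14
|V_2V_3| = √((4)² + (3)²) = √25 = 5
|V_3V_4| = √((6)² + (8)²) = √100 = 10
|V_4V_5| = √((-6)² + (0)²) = √36 = 6
|V_5V_6| = √((-9)² + (12)²) = √225 = 15
|V_6V_7| = √((-40)² + (-9)²) = √1681 = 41
|V_7V_1| = √((45)² + (0)²) = √2025 = 45
Perimeter = 14 + 5 + 10 + 6 + 15 + 41 + 45 = 136.

136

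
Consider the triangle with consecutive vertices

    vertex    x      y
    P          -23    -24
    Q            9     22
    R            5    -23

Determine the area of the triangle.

Apply Gauss's area formula: 2A = Σ (x_i·y_{i+1} − x_{i+1}·y_i), indices taken mod 3.
Σ = (-290) + (-317) + (-649) = -1256
Area = |Σ|/2 = 628.

628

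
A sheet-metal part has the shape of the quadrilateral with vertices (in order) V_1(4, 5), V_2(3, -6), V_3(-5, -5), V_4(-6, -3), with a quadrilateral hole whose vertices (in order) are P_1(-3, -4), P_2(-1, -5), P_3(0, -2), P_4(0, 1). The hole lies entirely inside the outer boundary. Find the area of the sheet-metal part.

Outer boundary:
Apply Gauss's area formula: 2A = Σ (x_i·y_{i+1} − x_{i+1}·y_i), indices taken mod 4.
Σ = (-39) + (-45) + (-15) + (-18) = -117
Area = |Σ|/2 = 58.5.
Hole:
Apply Gauss's area formula: 2A = Σ (x_i·y_{i+1} − x_{i+1}·y_i), indices taken mod 4.
Cross-terms: 11, 2, 0, 3  ⇒  Σ = 16
Area = |Σ|/2 = 8.
Net area = 58.5 − 8 = 50.5.

50.5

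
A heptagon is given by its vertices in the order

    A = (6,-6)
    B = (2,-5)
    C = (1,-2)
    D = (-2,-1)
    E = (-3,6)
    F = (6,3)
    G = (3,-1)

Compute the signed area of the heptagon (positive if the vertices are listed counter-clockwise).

-54.5

Apply Gauss's area formula: 2A = Σ (x_i·y_{i+1} − x_{i+1}·y_i), indices taken mod 7.
Σ = (-18) + (1) + (-5) + (-15) + (-45) + (-15) + (-12) = -109
Signed area = Σ/2 = -54.5 (negative ⇒ clockwise traversal).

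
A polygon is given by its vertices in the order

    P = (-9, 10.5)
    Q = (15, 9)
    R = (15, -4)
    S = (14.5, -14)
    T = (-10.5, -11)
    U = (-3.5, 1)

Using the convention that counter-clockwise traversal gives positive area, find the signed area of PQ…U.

-484.375

Apply the shoelace formula: 2A = Σ (x_i·y_{i+1} − x_{i+1}·y_i), indices taken mod 6.
Σ = (-238.5) + (-195) + (-152) + (-306.5) + (-49) + (-27.75) = -968.75
Signed area = Σ/2 = -484.375 (negative ⇒ clockwise traversal).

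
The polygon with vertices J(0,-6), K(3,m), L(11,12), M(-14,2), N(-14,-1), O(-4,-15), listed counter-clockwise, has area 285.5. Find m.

-5

Write out the shoelace sum; only the two edges meeting at K involve m:
2·Area = [(0·m − 3·(-6)) + (3·12 − 11·m)] + 462
       = -11·m + 516 = 571
⇒ m = -5.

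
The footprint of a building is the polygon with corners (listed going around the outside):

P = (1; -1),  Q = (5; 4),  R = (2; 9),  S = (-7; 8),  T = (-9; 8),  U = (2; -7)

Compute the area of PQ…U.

Σ = (9) + (37) + (79) + (16) + (47) + (5) = 193
Area = |Σ|/2 = 96.5.

96.5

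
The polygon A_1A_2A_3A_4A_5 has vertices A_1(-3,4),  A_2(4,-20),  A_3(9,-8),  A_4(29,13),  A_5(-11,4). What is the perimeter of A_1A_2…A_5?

116

|A_1A_2| = √((7)² + (-24)²) = √625 = 25
|A_2A_3| = √((5)² + (12)²) = √169 = 13
|A_3A_4| = √((20)² + (21)²) = √841 = 29
|A_4A_5| = √((-40)² + (-9)²) = √1681 = 41
|A_5A_1| = √((8)² + (0)²) = √64 = 8
Perimeter = 25 + 13 + 29 + 41 + 8 = 116.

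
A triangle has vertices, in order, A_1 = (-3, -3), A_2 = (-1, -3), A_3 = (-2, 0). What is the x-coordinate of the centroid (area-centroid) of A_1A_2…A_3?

Apply the shoelace (surveyor's) formula. First the cross-terms c_i = x_i·y_{i+1} − x_{i+1}·y_i:
  6, -6, 6  ⇒  2A = 6, A = 3.
Then Σ (x_i + x_{i+1})·c_i = -36, so x̄ = -36 / (6·3) = -2.

-2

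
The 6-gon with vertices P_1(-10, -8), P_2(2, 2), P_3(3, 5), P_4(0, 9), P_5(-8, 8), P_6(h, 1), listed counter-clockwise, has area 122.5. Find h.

The doubled signed area Σ (x_i y_{i+1} − x_{i+1} y_i) is linear in h.
With h=0 it equals 101; the coefficient of h is -16 (from the two edges through P_6).
So -16·h + 101 = 2·122.5 = 245 ⇒ h = -9.

-9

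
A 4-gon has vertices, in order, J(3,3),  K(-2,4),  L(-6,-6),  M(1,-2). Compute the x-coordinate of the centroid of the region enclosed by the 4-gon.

Apply Gauss's area formula. First the cross-terms c_i = x_i·y_{i+1} − x_{i+1}·y_i:
  18, 36, 18, 9  ⇒  2A = 81, A = 40.5.
Then Σ (x_i + x_{i+1})·c_i = -324, so x̄ = -324 / (6·40.5) = -4/3.

-4/3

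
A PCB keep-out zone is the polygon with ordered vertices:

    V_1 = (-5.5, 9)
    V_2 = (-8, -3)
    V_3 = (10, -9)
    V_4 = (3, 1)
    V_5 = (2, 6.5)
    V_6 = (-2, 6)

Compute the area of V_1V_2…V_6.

142.5

Apply the surveyor's formula: 2A = Σ (x_i·y_{i+1} − x_{i+1}·y_i), indices taken mod 6.
V_1→V_2: (-5.5)(-3) − (-8)(9) = 88.5
V_2→V_3: (-8)(-9) − (10)(-3) = 102
V_3→V_4: (10)(1) − (3)(-9) = 37
V_4→V_5: (3)(6.5) − (2)(1) = 17.5
V_5→V_6: (2)(6) − (-2)(6.5) = 25
V_6→V_1: (-2)(9) − (-5.5)(6) = 15
Σ = 285
Area = |Σ|/2 = 142.5.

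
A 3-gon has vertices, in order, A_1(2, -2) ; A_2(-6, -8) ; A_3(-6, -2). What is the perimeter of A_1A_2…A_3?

24

|A_1A_2| = √((-8)² + (-6)²) = √100 = 10
|A_2A_3| = √((0)² + (6)²) = √36 = 6
|A_3A_1| = √((8)² + (0)²) = √64 = 8
Perimeter = 10 + 6 + 8 = 24.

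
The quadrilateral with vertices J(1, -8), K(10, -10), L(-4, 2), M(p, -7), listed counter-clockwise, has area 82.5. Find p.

-8

The doubled signed area Σ (x_i y_{i+1} − x_{i+1} y_i) is linear in p.
With p=0 it equals 85; the coefficient of p is -10 (from the two edges through M).
So -10·p + 85 = 2·82.5 = 165 ⇒ p = -8.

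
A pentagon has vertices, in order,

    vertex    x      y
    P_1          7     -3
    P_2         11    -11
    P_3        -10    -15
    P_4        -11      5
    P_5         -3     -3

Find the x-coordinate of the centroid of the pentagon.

-362/171

Apply the shoelace (surveyor's) formula. First the cross-terms c_i = x_i·y_{i+1} − x_{i+1}·y_i:
  -44, -275, -215, 48, 30  ⇒  2A = -456, A = -228.
Then Σ (x_i + x_{i+1})·c_i = 2896, so x̄ = 2896 / (6·(-228)) = -362/171.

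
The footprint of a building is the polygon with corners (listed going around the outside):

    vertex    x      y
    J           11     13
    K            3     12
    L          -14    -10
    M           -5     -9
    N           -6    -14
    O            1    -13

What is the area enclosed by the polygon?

J→K: (11)(12) − (3)(13) = 93
K→L: (3)(-10) − (-14)(12) = 138
L→M: (-14)(-9) − (-5)(-10) = 76
M→N: (-5)(-14) − (-6)(-9) = 16
N→O: (-6)(-13) − (1)(-14) = 92
O→J: (1)(13) − (11)(-13) = 156
Σ = 571
Area = |Σ|/2 = 285.5.

285.5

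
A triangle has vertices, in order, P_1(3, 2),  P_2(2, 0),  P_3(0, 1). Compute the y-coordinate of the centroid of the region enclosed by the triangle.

Apply Gauss's area formula. First the cross-terms c_i = x_i·y_{i+1} − x_{i+1}·y_i:
  -4, 2, -3  ⇒  2A = -5, A = -2.5.
Then Σ (y_i + y_{i+1})·c_i = -15, so ȳ = -15 / (6·(-2.5)) = 1.

1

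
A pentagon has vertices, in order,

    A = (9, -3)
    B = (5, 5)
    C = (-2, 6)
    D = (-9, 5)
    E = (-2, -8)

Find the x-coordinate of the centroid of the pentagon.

Apply the shoelace (surveyor's) formula. First the cross-terms c_i = x_i·y_{i+1} − x_{i+1}·y_i:
  60, 40, 44, 82, 78  ⇒  2A = 304, A = 152.
Then Σ (x_i + x_{i+1})·c_i = 120, so x̄ = 120 / (6·152) = 5/38.

5/38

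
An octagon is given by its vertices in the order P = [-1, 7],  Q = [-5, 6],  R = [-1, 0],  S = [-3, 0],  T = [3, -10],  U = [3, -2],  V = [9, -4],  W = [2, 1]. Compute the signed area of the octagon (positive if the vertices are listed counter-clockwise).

63.5

Cross-terms: 29, 6, 0, 30, 24, 6, 17, 15  ⇒  Σ = 127
Signed area = Σ/2 = 63.5 (positive ⇒ counter-clockwise traversal).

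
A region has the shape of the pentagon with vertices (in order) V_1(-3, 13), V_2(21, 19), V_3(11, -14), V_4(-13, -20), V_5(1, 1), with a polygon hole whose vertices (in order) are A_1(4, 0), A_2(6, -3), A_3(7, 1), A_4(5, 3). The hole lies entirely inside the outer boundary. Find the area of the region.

Outer boundary:
Apply the shoelace (surveyor's) formula: 2A = Σ (x_i·y_{i+1} − x_{i+1}·y_i), indices taken mod 5.
Σ = (-330) + (-503) + (-402) + (7) + (16) = -1212
Area = |Σ|/2 = 606.
Hole:
Apply the shoelace (surveyor's) formula: 2A = Σ (x_i·y_{i+1} − x_{i+1}·y_i), indices taken mod 4.
Cross-terms: -12, 27, 16, -12  ⇒  Σ = 19
Area = |Σ|/2 = 9.5.
Net area = 606 − 9.5 = 596.5.

596.5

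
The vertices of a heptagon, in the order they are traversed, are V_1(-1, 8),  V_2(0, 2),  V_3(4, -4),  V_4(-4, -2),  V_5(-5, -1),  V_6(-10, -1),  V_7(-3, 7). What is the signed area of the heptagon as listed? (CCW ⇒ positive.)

V_1→V_2: (-1)(2) − (0)(8) = -2
V_2→V_3: (0)(-4) − (4)(2) = -8
V_3→V_4: (4)(-2) − (-4)(-4) = -24
V_4→V_5: (-4)(-1) − (-5)(-2) = -6
V_5→V_6: (-5)(-1) − (-10)(-1) = -5
V_6→V_7: (-10)(7) − (-3)(-1) = -73
V_7→V_1: (-3)(8) − (-1)(7) = -17
Σ = -135
Signed area = Σ/2 = -67.5 (negative ⇒ clockwise traversal).

-67.5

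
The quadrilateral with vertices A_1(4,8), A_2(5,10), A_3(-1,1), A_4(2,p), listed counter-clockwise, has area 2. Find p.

5

Write out the shoelace sum; only the two edges meeting at A_4 involve p:
2·Area = [((-1)·p − 2·1) + (2·8 − 4·p)] + 15
       = -5·p + 29 = 4
⇒ p = 5.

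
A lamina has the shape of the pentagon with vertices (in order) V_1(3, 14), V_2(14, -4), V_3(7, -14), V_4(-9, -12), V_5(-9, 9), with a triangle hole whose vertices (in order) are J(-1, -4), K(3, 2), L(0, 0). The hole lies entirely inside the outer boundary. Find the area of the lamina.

Outer boundary:
Apply Gauss's area formula: 2A = Σ (x_i·y_{i+1} − x_{i+1}·y_i), indices taken mod 5.
Σ = (-208) + (-168) + (-210) + (-189) + (-153) = -928
Area = |Σ|/2 = 464.
Hole:
Apply the surveyor's formula: 2A = Σ (x_i·y_{i+1} − x_{i+1}·y_i), indices taken mod 3.
Cross-terms: 10, 0, 0  ⇒  Σ = 10
Area = |Σ|/2 = 5.
Net area = 464 − 5 = 459.

459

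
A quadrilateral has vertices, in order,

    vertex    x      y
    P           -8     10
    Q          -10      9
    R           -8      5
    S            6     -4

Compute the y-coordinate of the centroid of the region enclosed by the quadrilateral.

101/24

Apply the shoelace (surveyor's) formula. First the cross-terms c_i = x_i·y_{i+1} − x_{i+1}·y_i:
  28, 22, 2, 28  ⇒  2A = 80, A = 40.
Then Σ (y_i + y_{i+1})·c_i = 1010, so ȳ = 1010 / (6·40) = 101/24.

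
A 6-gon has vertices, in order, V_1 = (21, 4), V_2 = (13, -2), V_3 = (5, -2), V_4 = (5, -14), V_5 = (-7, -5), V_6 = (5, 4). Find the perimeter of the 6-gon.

|V_1V_2| = √((-8)² + (-6)²) = √100 = 10
|V_2V_3| = √((-8)² + (0)²) = √64 = 8
|V_3V_4| = √((0)² + (-12)²) = √144 = 12
|V_4V_5| = √((-12)² + (9)²) = √225 = 15
|V_5V_6| = √((12)² + (9)²) = √225 = 15
|V_6V_1| = √((16)² + (0)²) = √256 = 16
Perimeter = 10 + 8 + 12 + 15 + 15 + 16 = 76.

76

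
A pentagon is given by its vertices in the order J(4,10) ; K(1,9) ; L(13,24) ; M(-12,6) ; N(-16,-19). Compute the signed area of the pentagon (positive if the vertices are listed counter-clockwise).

269.5

Apply Gauss's area formula: 2A = Σ (x_i·y_{i+1} − x_{i+1}·y_i), indices taken mod 5.
Σ = (26) + (-93) + (366) + (324) + (-84) = 539
Signed area = Σ/2 = 269.5 (positive ⇒ counter-clockwise traversal).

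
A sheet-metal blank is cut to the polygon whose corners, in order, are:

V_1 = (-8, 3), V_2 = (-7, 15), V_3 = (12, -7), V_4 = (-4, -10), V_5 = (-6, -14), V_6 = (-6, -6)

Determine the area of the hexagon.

248

Apply the shoelace formula: 2A = Σ (x_i·y_{i+1} − x_{i+1}·y_i), indices taken mod 6.
Cross-terms: -99, -131, -148, -4, -48, -66  ⇒  Σ = -496
Area = |Σ|/2 = 248.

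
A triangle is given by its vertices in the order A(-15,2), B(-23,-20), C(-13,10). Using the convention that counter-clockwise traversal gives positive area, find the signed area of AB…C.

-10

Cross-terms: 346, -490, 124  ⇒  Σ = -20
Signed area = Σ/2 = -10 (negative ⇒ clockwise traversal).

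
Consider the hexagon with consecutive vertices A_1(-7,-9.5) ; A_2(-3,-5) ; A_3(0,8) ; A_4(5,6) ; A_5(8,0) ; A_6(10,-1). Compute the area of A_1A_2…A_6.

107.75

A_1→A_2: (-7)(-5) − (-3)(-9.5) = 6.5
A_2→A_3: (-3)(8) − (0)(-5) = -24
A_3→A_4: (0)(6) − (5)(8) = -40
A_4→A_5: (5)(0) − (8)(6) = -48
A_5→A_6: (8)(-1) − (10)(0) = -8
A_6→A_1: (10)(-9.5) − (-7)(-1) = -102
Σ = -215.5
Area = |Σ|/2 = 107.75.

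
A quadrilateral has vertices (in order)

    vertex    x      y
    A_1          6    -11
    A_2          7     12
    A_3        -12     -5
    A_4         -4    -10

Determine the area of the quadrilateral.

231

Apply the shoelace (surveyor's) formula: 2A = Σ (x_i·y_{i+1} − x_{i+1}·y_i), indices taken mod 4.
Σ = (149) + (109) + (100) + (104) = 462
Area = |Σ|/2 = 231.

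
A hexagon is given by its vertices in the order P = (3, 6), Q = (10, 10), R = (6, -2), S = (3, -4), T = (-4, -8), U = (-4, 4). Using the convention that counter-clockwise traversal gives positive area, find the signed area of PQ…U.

-126

P→Q: (3)(10) − (10)(6) = -30
Q→R: (10)(-2) − (6)(10) = -80
R→S: (6)(-4) − (3)(-2) = -18
S→T: (3)(-8) − (-4)(-4) = -40
T→U: (-4)(4) − (-4)(-8) = -48
U→P: (-4)(6) − (3)(4) = -36
Σ = -252
Signed area = Σ/2 = -126 (negative ⇒ clockwise traversal).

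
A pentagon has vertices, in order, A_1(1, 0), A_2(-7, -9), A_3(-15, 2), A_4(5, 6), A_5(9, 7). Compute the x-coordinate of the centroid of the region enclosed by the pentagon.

Apply Gauss's area formula. First the cross-terms c_i = x_i·y_{i+1} − x_{i+1}·y_i:
  -9, -149, -100, -19, -7  ⇒  2A = -284, A = -142.
Then Σ (x_i + x_{i+1})·c_i = 3996, so x̄ = 3996 / (6·(-142)) = -333/71.

-333/71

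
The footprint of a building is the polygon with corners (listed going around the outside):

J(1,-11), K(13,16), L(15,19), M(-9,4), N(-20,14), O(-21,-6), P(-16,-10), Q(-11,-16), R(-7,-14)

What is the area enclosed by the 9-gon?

579

Cross-terms: 159, 7, 231, -46, 414, 114, 146, 42, 91  ⇒  Σ = 1158
Area = |Σ|/2 = 579.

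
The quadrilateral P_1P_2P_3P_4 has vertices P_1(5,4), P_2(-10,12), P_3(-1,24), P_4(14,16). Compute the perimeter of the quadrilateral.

|P_1P_2| = √((-15)² + (8)²) = √289 = 17
|P_2P_3| = √((9)² + (12)²) = √225 = 15
|P_3P_4| = √((15)² + (-8)²) = √289 = 17
|P_4P_1| = √((-9)² + (-12)²) = √225 = 15
Perimeter = 17 + 15 + 17 + 15 = 64.

64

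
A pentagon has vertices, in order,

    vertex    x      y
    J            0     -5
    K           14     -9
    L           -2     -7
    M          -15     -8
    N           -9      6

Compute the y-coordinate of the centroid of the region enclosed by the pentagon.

-215/63

Apply the shoelace (surveyor's) formula. First the cross-terms c_i = x_i·y_{i+1} − x_{i+1}·y_i:
  70, -116, -89, -162, 45  ⇒  2A = -252, A = -126.
Then Σ (y_i + y_{i+1})·c_i = 2580, so ȳ = 2580 / (6·(-126)) = -215/63.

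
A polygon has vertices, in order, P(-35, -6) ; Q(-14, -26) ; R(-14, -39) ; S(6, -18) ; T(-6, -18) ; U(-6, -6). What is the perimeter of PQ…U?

|PQ| = √((21)² + (-20)²) = √841 = 29
|QR| = √((0)² + (-13)²) = √169 = 13
|RS| = √((20)² + (21)²) = √841 = 29
|ST| = √((-12)² + (0)²) = √144 = 12
|TU| = √((0)² + (12)²) = √144 = 12
|UP| = √((-29)² + (0)²) = √841 = 29
Perimeter = 29 + 13 + 29 + 12 + 12 + 29 = 124.

124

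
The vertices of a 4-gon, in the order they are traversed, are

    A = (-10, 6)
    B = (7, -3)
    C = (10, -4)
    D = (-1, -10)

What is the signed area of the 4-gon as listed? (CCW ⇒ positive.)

-110

Apply the shoelace formula: 2A = Σ (x_i·y_{i+1} − x_{i+1}·y_i), indices taken mod 4.
Cross-terms: -12, 2, -104, -106  ⇒  Σ = -220
Signed area = Σ/2 = -110 (negative ⇒ clockwise traversal).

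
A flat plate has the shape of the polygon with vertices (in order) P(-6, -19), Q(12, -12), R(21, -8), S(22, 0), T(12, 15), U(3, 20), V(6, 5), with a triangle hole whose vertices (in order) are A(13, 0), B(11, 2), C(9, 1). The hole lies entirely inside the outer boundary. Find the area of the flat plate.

Outer boundary:
Apply the shoelace (surveyor's) formula: 2A = Σ (x_i·y_{i+1} − x_{i+1}·y_i), indices taken mod 7.
Σ = (300) + (156) + (176) + (330) + (195) + (-105) + (-84) = 968
Area = |Σ|/2 = 484.
Hole:
Apply Gauss's area formula: 2A = Σ (x_i·y_{i+1} − x_{i+1}·y_i), indices taken mod 3.
A→B: (13)(2) − (11)(0) = 26
B→C: (11)(1) − (9)(2) = -7
C→A: (9)(0) − (13)(1) = -13
Σ = 6
Area = |Σ|/2 = 3.
Net area = 484 − 3 = 481.

481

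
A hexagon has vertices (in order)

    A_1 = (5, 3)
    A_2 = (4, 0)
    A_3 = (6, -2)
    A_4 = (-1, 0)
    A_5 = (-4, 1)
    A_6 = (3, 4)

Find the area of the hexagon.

26.5

Apply the shoelace (surveyor's) formula: 2A = Σ (x_i·y_{i+1} − x_{i+1}·y_i), indices taken mod 6.
Σ = (-12) + (-8) + (-2) + (-1) + (-19) + (-11) = -53
Area = |Σ|/2 = 26.5.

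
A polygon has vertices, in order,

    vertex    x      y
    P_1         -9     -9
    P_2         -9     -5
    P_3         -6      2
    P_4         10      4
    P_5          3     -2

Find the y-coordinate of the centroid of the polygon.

-163/123

Apply the shoelace formula. First the cross-terms c_i = x_i·y_{i+1} − x_{i+1}·y_i:
  -36, -48, -44, -32, -45  ⇒  2A = -205, A = -102.5.
Then Σ (y_i + y_{i+1})·c_i = 815, so ȳ = 815 / (6·(-102.5)) = -163/123.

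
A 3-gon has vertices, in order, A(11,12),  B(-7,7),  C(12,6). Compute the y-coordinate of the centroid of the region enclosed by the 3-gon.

25/3

Apply Gauss's area formula. First the cross-terms c_i = x_i·y_{i+1} − x_{i+1}·y_i:
  161, -126, 78  ⇒  2A = 113, A = 56.5.
Then Σ (y_i + y_{i+1})·c_i = 2825, so ȳ = 2825 / (6·56.5) = 25/3.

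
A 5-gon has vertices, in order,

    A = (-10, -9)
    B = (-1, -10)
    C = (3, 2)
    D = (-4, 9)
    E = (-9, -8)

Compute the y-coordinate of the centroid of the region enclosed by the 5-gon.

Apply the shoelace (surveyor's) formula. First the cross-terms c_i = x_i·y_{i+1} − x_{i+1}·y_i:
  91, 28, 35, 113, 1  ⇒  2A = 268, A = 134.
Then Σ (y_i + y_{i+1})·c_i = -1472, so ȳ = -1472 / (6·134) = -368/201.

-368/201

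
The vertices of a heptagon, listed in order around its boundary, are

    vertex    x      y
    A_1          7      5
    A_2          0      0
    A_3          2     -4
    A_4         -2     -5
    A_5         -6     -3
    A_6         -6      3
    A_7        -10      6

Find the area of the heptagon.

Apply the shoelace formula: 2A = Σ (x_i·y_{i+1} − x_{i+1}·y_i), indices taken mod 7.
Σ = (0) + (0) + (-18) + (-24) + (-36) + (-6) + (-92) = -176
Area = |Σ|/2 = 88.

88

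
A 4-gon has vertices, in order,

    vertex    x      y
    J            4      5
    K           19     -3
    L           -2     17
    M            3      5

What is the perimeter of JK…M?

|JK| = √((15)² + (-8)²) = √289 = 17
|KL| = √((-21)² + (20)²) = √841 = 29
|LM| = √((5)² + (-12)²) = √169 = 13
|MJ| = √((1)² + (0)²) = √1 = 1
Perimeter = 17 + 29 + 13 + 1 = 60.

60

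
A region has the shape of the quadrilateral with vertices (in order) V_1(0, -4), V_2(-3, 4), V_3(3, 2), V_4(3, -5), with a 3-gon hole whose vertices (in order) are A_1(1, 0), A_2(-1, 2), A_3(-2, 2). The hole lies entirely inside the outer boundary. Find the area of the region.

Outer boundary:
Apply the surveyor's formula: 2A = Σ (x_i·y_{i+1} − x_{i+1}·y_i), indices taken mod 4.
Σ = (-12) + (-18) + (-21) + (-12) = -63
Area = |Σ|/2 = 31.5.
Hole:
Apply the shoelace formula: 2A = Σ (x_i·y_{i+1} − x_{i+1}·y_i), indices taken mod 3.
Σ = (2) + (2) + (-2) = 2
Area = |Σ|/2 = 1.
Net area = 31.5 − 1 = 30.5.

30.5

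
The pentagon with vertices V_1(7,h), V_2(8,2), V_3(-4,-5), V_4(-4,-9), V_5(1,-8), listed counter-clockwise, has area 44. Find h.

1

Write out the shoelace sum; only the two edges meeting at V_1 involve h:
2·Area = [(1·h − 7·(-8)) + (7·2 − 8·h)] + 25
       = -7·h + 95 = 88
⇒ h = 1.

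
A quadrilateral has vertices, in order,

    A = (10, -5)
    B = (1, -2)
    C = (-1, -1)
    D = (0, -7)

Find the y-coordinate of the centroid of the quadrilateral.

-782/177

Apply the shoelace (surveyor's) formula. First the cross-terms c_i = x_i·y_{i+1} − x_{i+1}·y_i:
  -15, -3, 7, 70  ⇒  2A = 59, A = 29.5.
Then Σ (y_i + y_{i+1})·c_i = -782, so ȳ = -782 / (6·29.5) = -782/177.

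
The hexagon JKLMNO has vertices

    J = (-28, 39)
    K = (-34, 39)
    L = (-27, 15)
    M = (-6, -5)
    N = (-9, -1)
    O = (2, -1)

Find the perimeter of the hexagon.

126

|JK| = √((-6)² + (0)²) = √36 = 6
|KL| = √((7)² + (-24)²) = √625 = 25
|LM| = √((21)² + (-20)²) = √841 = 29
|MN| = √((-3)² + (4)²) = √25 = 5
|NO| = √((11)² + (0)²) = √121 = 11
|OJ| = √((-30)² + (40)²) = √2500 = 50
Perimeter = 6 + 25 + 29 + 5 + 11 + 50 = 126.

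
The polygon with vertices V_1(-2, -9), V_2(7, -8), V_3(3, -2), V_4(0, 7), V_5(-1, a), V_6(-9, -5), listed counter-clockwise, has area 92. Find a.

The doubled signed area Σ (x_i y_{i+1} − x_{i+1} y_i) is linear in a.
With a=0 it equals 193; the coefficient of a is 9 (from the two edges through V_5).
So 9·a + 193 = 2·92 = 184 ⇒ a = -1.

-1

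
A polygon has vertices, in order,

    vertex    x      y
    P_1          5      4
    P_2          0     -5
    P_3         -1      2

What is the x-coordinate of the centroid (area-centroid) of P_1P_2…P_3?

4/3

Apply the shoelace (surveyor's) formula. First the cross-terms c_i = x_i·y_{i+1} − x_{i+1}·y_i:
  -25, -5, -14  ⇒  2A = -44, A = -22.
Then Σ (x_i + x_{i+1})·c_i = -176, so x̄ = -176 / (6·(-22)) = 4/3.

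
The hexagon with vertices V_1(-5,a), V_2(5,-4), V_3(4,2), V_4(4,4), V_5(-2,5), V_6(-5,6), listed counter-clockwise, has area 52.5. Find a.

2

Write out the shoelace sum; only the two edges meeting at V_1 involve a:
2·Area = [((-5)·a − (-5)·6) + ((-5)·(-4) − 5·a)] + 75
       = -10·a + 125 = 105
⇒ a = 2.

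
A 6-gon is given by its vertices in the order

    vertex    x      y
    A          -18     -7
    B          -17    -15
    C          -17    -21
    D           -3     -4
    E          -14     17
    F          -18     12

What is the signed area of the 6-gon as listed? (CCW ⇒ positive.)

Apply Gauss's area formula: 2A = Σ (x_i·y_{i+1} − x_{i+1}·y_i), indices taken mod 6.
Cross-terms: 151, 102, 5, -107, 138, 342  ⇒  Σ = 631
Signed area = Σ/2 = 315.5 (positive ⇒ counter-clockwise traversal).

315.5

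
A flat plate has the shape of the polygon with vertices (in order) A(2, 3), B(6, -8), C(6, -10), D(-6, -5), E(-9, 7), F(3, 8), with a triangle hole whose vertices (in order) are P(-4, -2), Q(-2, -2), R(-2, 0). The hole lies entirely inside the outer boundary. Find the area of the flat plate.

Outer boundary:
Apply the shoelace formula: 2A = Σ (x_i·y_{i+1} − x_{i+1}·y_i), indices taken mod 6.
Cross-terms: -34, -12, -90, -87, -93, -7  ⇒  Σ = -323
Area = |Σ|/2 = 161.5.
Hole:
Apply the shoelace (surveyor's) formula: 2A = Σ (x_i·y_{i+1} − x_{i+1}·y_i), indices taken mod 3.
Cross-terms: 4, -4, 4  ⇒  Σ = 4
Area = |Σ|/2 = 2.
Net area = 161.5 − 2 = 159.5.

159.5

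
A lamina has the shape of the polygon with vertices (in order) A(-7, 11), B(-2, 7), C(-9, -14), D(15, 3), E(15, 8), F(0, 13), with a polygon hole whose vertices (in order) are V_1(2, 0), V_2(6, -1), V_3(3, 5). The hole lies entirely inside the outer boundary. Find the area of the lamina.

Outer boundary:
Σ = (-27) + (91) + (183) + (75) + (195) + (91) = 608
Area = |Σ|/2 = 304.
Hole:
Cross-terms: -2, 33, -10  ⇒  Σ = 21
Area = |Σ|/2 = 10.5.
Net area = 304 − 10.5 = 293.5.

293.5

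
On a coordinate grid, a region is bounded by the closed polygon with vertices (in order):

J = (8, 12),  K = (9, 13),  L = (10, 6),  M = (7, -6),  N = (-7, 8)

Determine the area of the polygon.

158

Apply the shoelace formula: 2A = Σ (x_i·y_{i+1} − x_{i+1}·y_i), indices taken mod 5.
Σ = (-4) + (-76) + (-102) + (14) + (-148) = -316
Area = |Σ|/2 = 158.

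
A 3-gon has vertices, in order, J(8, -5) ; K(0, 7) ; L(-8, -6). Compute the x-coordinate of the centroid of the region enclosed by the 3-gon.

Apply Gauss's area formula. First the cross-terms c_i = x_i·y_{i+1} − x_{i+1}·y_i:
  56, 56, 88  ⇒  2A = 200, A = 100.
Then Σ (x_i + x_{i+1})·c_i = 0, so x̄ = 0 / (6·100) = 0.

0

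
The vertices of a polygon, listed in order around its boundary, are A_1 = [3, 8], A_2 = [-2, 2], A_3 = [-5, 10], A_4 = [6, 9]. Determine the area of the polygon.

36

Apply the shoelace (surveyor's) formula: 2A = Σ (x_i·y_{i+1} − x_{i+1}·y_i), indices taken mod 4.
Σ = (22) + (-10) + (-105) + (21) = -72
Area = |Σ|/2 = 36.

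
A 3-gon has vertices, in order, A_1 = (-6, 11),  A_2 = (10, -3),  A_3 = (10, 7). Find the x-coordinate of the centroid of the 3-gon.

14/3

Apply the shoelace formula. First the cross-terms c_i = x_i·y_{i+1} − x_{i+1}·y_i:
  -92, 100, 152  ⇒  2A = 160, A = 80.
Then Σ (x_i + x_{i+1})·c_i = 2240, so x̄ = 2240 / (6·80) = 14/3.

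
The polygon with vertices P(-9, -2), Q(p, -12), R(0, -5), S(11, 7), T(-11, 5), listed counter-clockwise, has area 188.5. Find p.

The doubled signed area Σ (x_i y_{i+1} − x_{i+1} y_i) is linear in p.
With p=0 it equals 362; the coefficient of p is -3 (from the two edges through Q).
So -3·p + 362 = 2·188.5 = 377 ⇒ p = -5.

-5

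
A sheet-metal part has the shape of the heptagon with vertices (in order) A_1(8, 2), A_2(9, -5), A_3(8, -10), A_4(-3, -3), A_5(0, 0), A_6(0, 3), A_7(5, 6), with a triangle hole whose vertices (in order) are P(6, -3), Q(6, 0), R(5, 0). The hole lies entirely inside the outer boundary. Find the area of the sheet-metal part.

Outer boundary:
Apply the shoelace formula: 2A = Σ (x_i·y_{i+1} − x_{i+1}·y_i), indices taken mod 7.
Σ = (-58) + (-50) + (-54) + (0) + (0) + (-15) + (-38) = -215
Area = |Σ|/2 = 107.5.
Hole:
Apply Gauss's area formula: 2A = Σ (x_i·y_{i+1} − x_{i+1}·y_i), indices taken mod 3.
Σ = (18) + (0) + (-15) = 3
Area = |Σ|/2 = 1.5.
Net area = 107.5 − 1.5 = 106.

106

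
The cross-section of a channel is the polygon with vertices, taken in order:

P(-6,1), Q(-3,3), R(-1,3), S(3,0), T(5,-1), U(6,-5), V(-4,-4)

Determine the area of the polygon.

Σ = (-15) + (-6) + (-9) + (-3) + (-19) + (-44) + (-28) = -124
Area = |Σ|/2 = 62.

62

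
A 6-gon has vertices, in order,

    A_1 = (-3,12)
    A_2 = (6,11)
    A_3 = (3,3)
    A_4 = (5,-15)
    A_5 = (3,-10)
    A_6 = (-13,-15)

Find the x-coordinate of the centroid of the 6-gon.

Apply the shoelace formula. First the cross-terms c_i = x_i·y_{i+1} − x_{i+1}·y_i:
  -105, -15, -60, -5, -175, -201  ⇒  2A = -561, A = -280.5.
Then Σ (x_i + x_{i+1})·c_i = 3996, so x̄ = 3996 / (6·(-280.5)) = -444/187.

-444/187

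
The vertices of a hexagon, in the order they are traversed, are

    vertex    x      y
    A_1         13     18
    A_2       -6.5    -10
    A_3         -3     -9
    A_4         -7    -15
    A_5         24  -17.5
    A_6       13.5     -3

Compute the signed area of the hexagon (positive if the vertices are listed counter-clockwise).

463.125

Apply the surveyor's formula: 2A = Σ (x_i·y_{i+1} − x_{i+1}·y_i), indices taken mod 6.
A_1→A_2: (13)(-10) − (-6.5)(18) = -13
A_2→A_3: (-6.5)(-9) − (-3)(-10) = 28.5
A_3→A_4: (-3)(-15) − (-7)(-9) = -18
A_4→A_5: (-7)(-17.5) − (24)(-15) = 482.5
A_5→A_6: (24)(-3) − (13.5)(-17.5) = 164.25
A_6→A_1: (13.5)(18) − (13)(-3) = 282
Σ = 926.25
Signed area = Σ/2 = 463.125 (positive ⇒ counter-clockwise traversal).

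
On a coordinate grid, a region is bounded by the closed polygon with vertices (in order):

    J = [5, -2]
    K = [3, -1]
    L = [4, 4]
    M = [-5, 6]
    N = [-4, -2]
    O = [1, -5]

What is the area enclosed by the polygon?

Apply the surveyor's formula: 2A = Σ (x_i·y_{i+1} − x_{i+1}·y_i), indices taken mod 6.
Cross-terms: 1, 16, 44, 34, 22, 23  ⇒  Σ = 140
Area = |Σ|/2 = 70.

70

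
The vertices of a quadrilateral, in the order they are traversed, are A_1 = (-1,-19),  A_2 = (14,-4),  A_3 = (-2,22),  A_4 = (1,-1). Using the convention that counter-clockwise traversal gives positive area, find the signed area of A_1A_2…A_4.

Apply the shoelace (surveyor's) formula: 2A = Σ (x_i·y_{i+1} − x_{i+1}·y_i), indices taken mod 4.
A_1→A_2: (-1)(-4) − (14)(-19) = 270
A_2→A_3: (14)(22) − (-2)(-4) = 300
A_3→A_4: (-2)(-1) − (1)(22) = -20
A_4→A_1: (1)(-19) − (-1)(-1) = -20
Σ = 530
Signed area = Σ/2 = 265 (positive ⇒ counter-clockwise traversal).

265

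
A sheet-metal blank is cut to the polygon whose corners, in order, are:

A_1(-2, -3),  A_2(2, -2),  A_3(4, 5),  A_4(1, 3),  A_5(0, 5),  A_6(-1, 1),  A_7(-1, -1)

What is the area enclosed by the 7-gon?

24

Apply the surveyor's formula: 2A = Σ (x_i·y_{i+1} − x_{i+1}·y_i), indices taken mod 7.
Cross-terms: 10, 18, 7, 5, 5, 2, 1  ⇒  Σ = 48
Area = |Σ|/2 = 24.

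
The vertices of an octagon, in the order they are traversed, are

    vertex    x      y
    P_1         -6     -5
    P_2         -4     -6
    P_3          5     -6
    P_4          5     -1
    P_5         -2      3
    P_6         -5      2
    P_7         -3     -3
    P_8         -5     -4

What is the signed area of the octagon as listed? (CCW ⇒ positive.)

P_1→P_2: (-6)(-6) − (-4)(-5) = 16
P_2→P_3: (-4)(-6) − (5)(-6) = 54
P_3→P_4: (5)(-1) − (5)(-6) = 25
P_4→P_5: (5)(3) − (-2)(-1) = 13
P_5→P_6: (-2)(2) − (-5)(3) = 11
P_6→P_7: (-5)(-3) − (-3)(2) = 21
P_7→P_8: (-3)(-4) − (-5)(-3) = -3
P_8→P_1: (-5)(-5) − (-6)(-4) = 1
Σ = 138
Signed area = Σ/2 = 69 (positive ⇒ counter-clockwise traversal).

69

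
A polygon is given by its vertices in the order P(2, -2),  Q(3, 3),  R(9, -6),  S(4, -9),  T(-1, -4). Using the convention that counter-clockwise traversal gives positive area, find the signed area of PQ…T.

-52.5

Apply Gauss's area formula: 2A = Σ (x_i·y_{i+1} − x_{i+1}·y_i), indices taken mod 5.
Σ = (12) + (-45) + (-57) + (-25) + (10) = -105
Signed area = Σ/2 = -52.5 (negative ⇒ clockwise traversal).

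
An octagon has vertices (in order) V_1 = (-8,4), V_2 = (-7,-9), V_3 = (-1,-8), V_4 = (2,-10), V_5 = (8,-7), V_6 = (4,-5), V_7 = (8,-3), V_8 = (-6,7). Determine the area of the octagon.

162.5

Σ = (100) + (47) + (26) + (66) + (-12) + (28) + (38) + (32) = 325
Area = |Σ|/2 = 162.5.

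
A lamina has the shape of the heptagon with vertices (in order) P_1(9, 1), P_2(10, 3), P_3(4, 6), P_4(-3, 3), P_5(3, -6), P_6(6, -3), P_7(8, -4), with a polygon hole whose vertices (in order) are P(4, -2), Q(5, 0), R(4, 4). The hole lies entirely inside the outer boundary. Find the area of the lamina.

Outer boundary:
Σ = (17) + (48) + (30) + (9) + (27) + (0) + (44) = 175
Area = |Σ|/2 = 87.5.
Hole:
Σ = (10) + (20) + (-24) = 6
Area = |Σ|/2 = 3.
Net area = 87.5 − 3 = 84.5.

84.5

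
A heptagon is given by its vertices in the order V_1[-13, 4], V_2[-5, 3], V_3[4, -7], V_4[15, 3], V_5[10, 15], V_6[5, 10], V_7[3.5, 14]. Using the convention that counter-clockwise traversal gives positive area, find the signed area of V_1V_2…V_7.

Apply Gauss's area formula: 2A = Σ (x_i·y_{i+1} − x_{i+1}·y_i), indices taken mod 7.
Σ = (-19) + (23) + (117) + (195) + (25) + (35) + (196) = 572
Signed area = Σ/2 = 286 (positive ⇒ counter-clockwise traversal).

286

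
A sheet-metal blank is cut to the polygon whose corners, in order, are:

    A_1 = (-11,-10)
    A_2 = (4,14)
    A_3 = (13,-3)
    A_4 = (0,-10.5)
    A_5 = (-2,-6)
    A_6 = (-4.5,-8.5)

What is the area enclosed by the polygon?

262

Apply the shoelace (surveyor's) formula: 2A = Σ (x_i·y_{i+1} − x_{i+1}·y_i), indices taken mod 6.
Σ = (-114) + (-194) + (-136.5) + (-21) + (-10) + (-48.5) = -524
Area = |Σ|/2 = 262.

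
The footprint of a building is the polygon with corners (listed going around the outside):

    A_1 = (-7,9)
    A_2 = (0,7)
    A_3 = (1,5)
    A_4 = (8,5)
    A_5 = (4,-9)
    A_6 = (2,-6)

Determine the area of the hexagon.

Apply the surveyor's formula: 2A = Σ (x_i·y_{i+1} − x_{i+1}·y_i), indices taken mod 6.
Σ = (-49) + (-7) + (-35) + (-92) + (-6) + (-24) = -213
Area = |Σ|/2 = 106.5.

106.5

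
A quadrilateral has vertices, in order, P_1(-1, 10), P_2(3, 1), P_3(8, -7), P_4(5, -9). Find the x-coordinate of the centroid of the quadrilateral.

Apply the shoelace formula. First the cross-terms c_i = x_i·y_{i+1} − x_{i+1}·y_i:
  -31, -29, -37, 41  ⇒  2A = -56, A = -28.
Then Σ (x_i + x_{i+1})·c_i = -698, so x̄ = -698 / (6·(-28)) = 349/84.

349/84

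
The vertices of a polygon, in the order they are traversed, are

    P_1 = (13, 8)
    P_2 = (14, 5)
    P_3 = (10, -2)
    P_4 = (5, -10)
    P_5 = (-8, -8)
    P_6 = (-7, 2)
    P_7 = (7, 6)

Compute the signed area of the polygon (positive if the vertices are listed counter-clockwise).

-242.5

P_1→P_2: (13)(5) − (14)(8) = -47
P_2→P_3: (14)(-2) − (10)(5) = -78
P_3→P_4: (10)(-10) − (5)(-2) = -90
P_4→P_5: (5)(-8) − (-8)(-10) = -120
P_5→P_6: (-8)(2) − (-7)(-8) = -72
P_6→P_7: (-7)(6) − (7)(2) = -56
P_7→P_1: (7)(8) − (13)(6) = -22
Σ = -485
Signed area = Σ/2 = -242.5 (negative ⇒ clockwise traversal).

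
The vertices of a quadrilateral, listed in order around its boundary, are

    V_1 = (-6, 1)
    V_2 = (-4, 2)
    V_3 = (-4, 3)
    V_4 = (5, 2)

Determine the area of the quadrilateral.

Cross-terms: -8, -4, -23, 17  ⇒  Σ = -18
Area = |Σ|/2 = 9.

9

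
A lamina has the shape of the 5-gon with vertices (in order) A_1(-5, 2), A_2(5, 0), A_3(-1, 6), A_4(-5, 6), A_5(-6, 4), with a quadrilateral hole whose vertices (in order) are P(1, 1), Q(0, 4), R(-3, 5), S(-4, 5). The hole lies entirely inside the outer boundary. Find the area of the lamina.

28

Outer boundary:
Cross-terms: -10, 30, 24, 16, 8  ⇒  Σ = 68
Area = |Σ|/2 = 34.
Hole:
Apply the shoelace (surveyor's) formula: 2A = Σ (x_i·y_{i+1} − x_{i+1}·y_i), indices taken mod 4.
P→Q: (1)(4) − (0)(1) = 4
Q→R: (0)(5) − (-3)(4) = 12
R→S: (-3)(5) − (-4)(5) = 5
S→P: (-4)(1) − (1)(5) = -9
Σ = 12
Area = |Σ|/2 = 6.
Net area = 34 − 6 = 28.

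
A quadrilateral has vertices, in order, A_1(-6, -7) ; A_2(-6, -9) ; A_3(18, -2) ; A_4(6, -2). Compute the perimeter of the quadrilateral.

52

|A_1A_2| = √((0)² + (-2)²) = √4 = 2
|A_2A_3| = √((24)² + (7)²) = √625 = 25
|A_3A_4| = √((-12)² + (0)²) = √144 = 12
|A_4A_1| = √((-12)² + (-5)²) = √169 = 13
Perimeter = 2 + 25 + 12 + 13 = 52.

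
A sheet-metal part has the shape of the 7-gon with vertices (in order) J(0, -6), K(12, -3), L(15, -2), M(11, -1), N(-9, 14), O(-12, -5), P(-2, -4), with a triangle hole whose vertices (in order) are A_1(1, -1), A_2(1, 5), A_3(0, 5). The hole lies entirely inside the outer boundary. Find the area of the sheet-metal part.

251

Outer boundary:
J→K: (0)(-3) − (12)(-6) = 72
K→L: (12)(-2) − (15)(-3) = 21
L→M: (15)(-1) − (11)(-2) = 7
M→N: (11)(14) − (-9)(-1) = 145
N→O: (-9)(-5) − (-12)(14) = 213
O→P: (-12)(-4) − (-2)(-5) = 38
P→J: (-2)(-6) − (0)(-4) = 12
Σ = 508
Area = |Σ|/2 = 254.
Hole:
Apply the surveyor's formula: 2A = Σ (x_i·y_{i+1} − x_{i+1}·y_i), indices taken mod 3.
Cross-terms: 6, 5, -5  ⇒  Σ = 6
Area = |Σ|/2 = 3.
Net area = 254 − 3 = 251.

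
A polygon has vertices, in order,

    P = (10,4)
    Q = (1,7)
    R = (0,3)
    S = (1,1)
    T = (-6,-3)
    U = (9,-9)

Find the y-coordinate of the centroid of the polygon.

-24/23

Apply the shoelace formula. First the cross-terms c_i = x_i·y_{i+1} − x_{i+1}·y_i:
  66, 3, -3, 3, 81, 126  ⇒  2A = 276, A = 138.
Then Σ (y_i + y_{i+1})·c_i = -864, so ȳ = -864 / (6·138) = -24/23.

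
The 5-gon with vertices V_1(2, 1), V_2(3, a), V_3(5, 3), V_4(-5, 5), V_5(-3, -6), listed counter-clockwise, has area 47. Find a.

Write out the shoelace sum; only the two edges meeting at V_2 involve a:
2·Area = [(2·a − 3·1) + (3·3 − 5·a)] + 94
       = -3·a + 100 = 94
⇒ a = 2.

2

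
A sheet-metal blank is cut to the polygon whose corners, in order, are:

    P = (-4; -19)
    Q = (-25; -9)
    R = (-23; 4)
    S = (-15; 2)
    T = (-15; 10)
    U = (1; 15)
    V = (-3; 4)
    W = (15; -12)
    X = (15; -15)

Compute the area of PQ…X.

Σ = (-439) + (-307) + (14) + (-120) + (-235) + (49) + (-24) + (-45) + (-345) = -1452
Area = |Σ|/2 = 726.

726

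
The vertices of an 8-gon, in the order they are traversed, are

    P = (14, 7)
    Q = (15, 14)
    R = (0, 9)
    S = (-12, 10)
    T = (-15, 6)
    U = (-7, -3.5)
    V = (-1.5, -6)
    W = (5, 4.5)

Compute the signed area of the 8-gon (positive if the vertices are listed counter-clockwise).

269.25

Cross-terms: 91, 135, 108, 78, 94.5, 36.75, 23.25, -28  ⇒  Σ = 538.5
Signed area = Σ/2 = 269.25 (positive ⇒ counter-clockwise traversal).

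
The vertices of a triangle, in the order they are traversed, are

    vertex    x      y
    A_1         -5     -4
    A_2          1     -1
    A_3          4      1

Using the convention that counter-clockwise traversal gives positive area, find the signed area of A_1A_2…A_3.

Apply the shoelace (surveyor's) formula: 2A = Σ (x_i·y_{i+1} − x_{i+1}·y_i), indices taken mod 3.
A_1→A_2: (-5)(-1) − (1)(-4) = 9
A_2→A_3: (1)(1) − (4)(-1) = 5
A_3→A_1: (4)(-4) − (-5)(1) = -11
Σ = 3
Signed area = Σ/2 = 1.5 (positive ⇒ counter-clockwise traversal).

1.5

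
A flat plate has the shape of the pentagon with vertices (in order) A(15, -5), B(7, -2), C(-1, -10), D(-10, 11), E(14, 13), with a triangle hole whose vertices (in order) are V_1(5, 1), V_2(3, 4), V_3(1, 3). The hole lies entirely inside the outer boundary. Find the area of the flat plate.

359.5

Outer boundary:
A→B: (15)(-2) − (7)(-5) = 5
B→C: (7)(-10) − (-1)(-2) = -72
C→D: (-1)(11) − (-10)(-10) = -111
D→E: (-10)(13) − (14)(11) = -284
E→A: (14)(-5) − (15)(13) = -265
Σ = -727
Area = |Σ|/2 = 363.5.
Hole:
Apply the shoelace formula: 2A = Σ (x_i·y_{i+1} − x_{i+1}·y_i), indices taken mod 3.
V_1→V_2: (5)(4) − (3)(1) = 17
V_2→V_3: (3)(3) − (1)(4) = 5
V_3→V_1: (1)(1) − (5)(3) = -14
Σ = 8
Area = |Σ|/2 = 4.
Net area = 363.5 − 4 = 359.5.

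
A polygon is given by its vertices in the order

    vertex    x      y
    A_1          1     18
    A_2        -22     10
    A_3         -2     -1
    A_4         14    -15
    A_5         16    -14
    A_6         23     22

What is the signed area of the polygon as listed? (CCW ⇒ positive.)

801

Cross-terms: 406, 42, 44, 44, 674, 392  ⇒  Σ = 1602
Signed area = Σ/2 = 801 (positive ⇒ counter-clockwise traversal).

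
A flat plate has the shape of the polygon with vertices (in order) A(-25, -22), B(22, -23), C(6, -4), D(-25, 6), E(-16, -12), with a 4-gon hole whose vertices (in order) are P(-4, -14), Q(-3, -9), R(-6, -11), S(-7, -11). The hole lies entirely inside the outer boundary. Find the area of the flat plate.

738.5

Outer boundary:
Cross-terms: 1059, 50, -64, 396, 52  ⇒  Σ = 1493
Area = |Σ|/2 = 746.5.
Hole:
P→Q: (-4)(-9) − (-3)(-14) = -6
Q→R: (-3)(-11) − (-6)(-9) = -21
R→S: (-6)(-11) − (-7)(-11) = -11
S→P: (-7)(-14) − (-4)(-11) = 54
Σ = 16
Area = |Σ|/2 = 8.
Net area = 746.5 − 8 = 738.5.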